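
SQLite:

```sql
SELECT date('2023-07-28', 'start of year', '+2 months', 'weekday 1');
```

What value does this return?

`start of year` rewinds 2023-07-28 to 2023-01-01.
Adding +2 months to 2023-01-01 gives 2023-03-01.
`weekday 1` advances to the next Monday; 2023-03-01 is a Wednesday, so it moves forward to 2023-03-06.

2023-03-06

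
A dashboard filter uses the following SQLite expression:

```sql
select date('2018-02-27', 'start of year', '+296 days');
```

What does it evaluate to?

`start of year` rewinds 2018-02-27 to 2018-01-01.
Applying '+296 days' to 2018-01-01: counting 296 days forward gives 2018-10-24.

2018-10-24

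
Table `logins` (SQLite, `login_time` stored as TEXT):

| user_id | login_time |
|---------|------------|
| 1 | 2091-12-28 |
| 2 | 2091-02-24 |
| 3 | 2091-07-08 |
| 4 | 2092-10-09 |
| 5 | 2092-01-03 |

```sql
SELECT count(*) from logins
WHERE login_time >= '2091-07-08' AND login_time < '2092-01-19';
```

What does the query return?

3

Rows in [2091-07-08, 2092-01-19): 2091-12-28, 2091-07-08, 2092-01-03 → 3 rows.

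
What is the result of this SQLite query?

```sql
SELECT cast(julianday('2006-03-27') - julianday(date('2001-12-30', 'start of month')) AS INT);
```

`start of month` rewinds 2001-12-30 to 2001-12-01.
30 days remain in December 2001 after the 1st (31 − 1).
Full months from January 2002 through February 2006 contribute their day counts.
Then 27 days into March 2006.
Total: 30 + 31 + 28 + 31 + 30 + 31 + 30 + 31 + 31 + 30 + 31 + 30 + 31 + 31 + 28 + 31 + 30 + 31 + 30 + 31 + 31 + 30 + 31 + 30 + 31 + 31 + 29 + 31 + 30 + 31 + 30 + 31 + 31 + 30 + 31 + 30 + 31 + 31 + 28 + 31 + 30 + 31 + 30 + 31 + 31 + 30 + 31 + 30 + 31 + 31 + 28 + 27 = 1577.

1577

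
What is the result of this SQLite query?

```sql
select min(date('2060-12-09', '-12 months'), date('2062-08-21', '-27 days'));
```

date('2060-12-09', '-12 months') → 2059-12-09.
date('2062-08-21', '-27 days') → 2062-07-25.
Earlier of the two is 2059-12-09.

2059-12-09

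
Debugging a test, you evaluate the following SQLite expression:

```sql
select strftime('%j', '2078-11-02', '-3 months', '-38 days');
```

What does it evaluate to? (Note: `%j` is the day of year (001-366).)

First apply '-3 months', '-38 days': 2078-11-02 → 2078-06-25.
Day-of-year for 2078-06-25: days since 2078-01-01 inclusive = 176, zero-padded to 176.

176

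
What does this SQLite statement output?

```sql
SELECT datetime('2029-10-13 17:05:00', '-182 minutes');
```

2029-10-13 14:03:00

182 minutes = 3h 2m; -182 minutes from 2029-10-13 17:05:00 is 2029-10-13 14:03:00.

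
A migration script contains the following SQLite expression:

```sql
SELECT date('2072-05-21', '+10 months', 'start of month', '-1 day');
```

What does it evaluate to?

Adding +10 months to 2072-05-21 gives 2073-03-21.
`start of month` rewinds 2073-03-21 to 2073-03-01.
Going back 1 day from 2073-03-01 reaches 2073-02-28 (last day of February, 28 days).

2073-02-28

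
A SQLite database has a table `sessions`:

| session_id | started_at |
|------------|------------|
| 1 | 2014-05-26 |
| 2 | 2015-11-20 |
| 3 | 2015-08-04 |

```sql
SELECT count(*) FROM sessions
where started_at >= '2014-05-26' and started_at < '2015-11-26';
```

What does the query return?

3

Rows in [2014-05-26, 2015-11-26): 2014-05-26, 2015-11-20, 2015-08-04 → 3 rows.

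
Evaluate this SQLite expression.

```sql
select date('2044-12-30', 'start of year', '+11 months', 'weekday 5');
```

`start of year` rewinds 2044-12-30 to 2044-01-01.
Adding +11 months to 2044-01-01 gives 2044-12-01.
`weekday 5` advances to the next Friday; 2044-12-01 is a Thursday, so it moves forward to 2044-12-02.

2044-12-02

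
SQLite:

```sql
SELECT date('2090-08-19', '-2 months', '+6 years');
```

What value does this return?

2096-06-19

Adding -2 months to 2090-08-19 gives 2090-06-19.
Adding +6 years to 2090-06-19 gives 2096-06-19.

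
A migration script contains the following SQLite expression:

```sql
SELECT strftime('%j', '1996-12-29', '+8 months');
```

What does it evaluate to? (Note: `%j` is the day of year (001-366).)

241

First apply '+8 months': 1996-12-29 → 1997-08-29.
Day-of-year for 1997-08-29: days since 1997-01-01 inclusive = 241, zero-padded to 241.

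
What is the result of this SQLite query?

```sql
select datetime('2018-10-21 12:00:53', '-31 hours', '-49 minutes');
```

2018-10-20 04:11:53

-31 hours from 2018-10-21 12:00:53 is 2018-10-20 05:00:53 (crosses midnight).
-49 minutes from 2018-10-20 05:00:53 is 2018-10-20 04:11:53.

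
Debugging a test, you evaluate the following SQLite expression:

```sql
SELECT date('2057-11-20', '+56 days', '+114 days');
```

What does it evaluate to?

2058-05-09

Applying '+56 days' to 2057-11-20: counting 56 days forward gives 2058-01-15.
Applying '+114 days' to 2058-01-15: counting 114 days forward gives 2058-05-09.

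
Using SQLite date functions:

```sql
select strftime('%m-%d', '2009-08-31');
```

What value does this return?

`%m-%d` extracts the month-day: 08-31.

08-31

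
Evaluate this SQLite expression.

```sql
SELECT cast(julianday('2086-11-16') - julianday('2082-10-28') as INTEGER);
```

1480

3 days remain in October 2082 after the 28th (31 − 28).
Full months from November 2082 through October 2086 contribute their day counts.
Then 16 days into November 2086.
Total: 3 + 30 + 31 + 31 + 28 + 31 + 30 + 31 + 30 + 31 + 31 + 30 + 31 + 30 + 31 + 31 + 29 + 31 + 30 + 31 + 30 + 31 + 31 + 30 + 31 + 30 + 31 + 31 + 28 + 31 + 30 + 31 + 30 + 31 + 31 + 30 + 31 + 30 + 31 + 31 + 28 + 31 + 30 + 31 + 30 + 31 + 31 + 30 + 31 + 16 = 1480.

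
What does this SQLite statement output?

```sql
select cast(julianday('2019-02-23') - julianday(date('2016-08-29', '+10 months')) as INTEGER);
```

604

Adding +10 months to 2016-08-29 gives 2017-06-29.
1 day remains in June 2017 after the 29th (30 − 29).
Full months from July 2017 through January 2019 contribute their day counts.
Then 23 days into February 2019.
Total: 1 + 31 + 31 + 30 + 31 + 30 + 31 + 31 + 28 + 31 + 30 + 31 + 30 + 31 + 31 + 30 + 31 + 30 + 31 + 31 + 23 = 604.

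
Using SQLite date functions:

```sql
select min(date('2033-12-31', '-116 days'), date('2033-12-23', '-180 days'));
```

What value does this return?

date('2033-12-31', '-116 days') → 2033-09-06.
date('2033-12-23', '-180 days') → 2033-06-26.
Earlier of the two is 2033-06-26.

2033-06-26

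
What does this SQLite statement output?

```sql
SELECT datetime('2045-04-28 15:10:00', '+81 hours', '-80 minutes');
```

+81 hours from 2045-04-28 15:10:00 is 2045-05-02 00:10:00 (crosses midnight).
80 minutes = 1h 20m; -80 minutes from 2045-05-02 00:10:00 is 2045-05-01 22:50:00 (crosses midnight).

2045-05-01 22:50:00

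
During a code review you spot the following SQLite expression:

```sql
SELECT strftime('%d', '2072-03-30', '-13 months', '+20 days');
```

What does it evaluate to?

22

First apply '-13 months', '+20 days': 2072-03-30 → 2071-03-22.
`%d` extracts the 2-digit day of month: 22.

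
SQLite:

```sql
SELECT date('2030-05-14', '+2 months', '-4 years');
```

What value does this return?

2026-07-14

Adding +2 months to 2030-05-14 gives 2030-07-14.
Adding -4 years to 2030-07-14 gives 2026-07-14.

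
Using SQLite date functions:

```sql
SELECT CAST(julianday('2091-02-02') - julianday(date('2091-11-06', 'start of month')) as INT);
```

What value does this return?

-272

`start of month` rewinds 2091-11-06 to 2091-11-01.
26 days remain in February 2091 after the 2nd (28 − 2).
Full months from March 2091 through October 2091 contribute their day counts.
Then 1 day into November 2091.
Total: 26 + 31 + 30 + 31 + 30 + 31 + 31 + 30 + 31 + 1 = 272.
The subtraction is earlier − later, so the result is −272 → -272.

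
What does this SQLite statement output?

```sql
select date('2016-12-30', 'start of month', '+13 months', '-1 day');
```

`start of month` rewinds 2016-12-30 to 2016-12-01.
Adding +13 months to 2016-12-01 gives 2018-01-01.
Going back 1 day from 2018-01-01 reaches 2017-12-31 (last day of December, 31 days).

2017-12-31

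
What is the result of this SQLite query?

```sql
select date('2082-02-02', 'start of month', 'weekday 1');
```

2082-02-02

`start of month` rewinds 2082-02-02 to 2082-02-01.
`weekday 1` advances to the next Monday; 2082-02-01 is a Sunday, so it moves forward to 2082-02-02.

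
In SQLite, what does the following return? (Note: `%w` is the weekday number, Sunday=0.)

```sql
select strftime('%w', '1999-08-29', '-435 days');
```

6

First apply '-435 days': 1999-08-29 → 1998-06-20.
1998-06-20 is a Saturday; with Sunday=0 that is 6.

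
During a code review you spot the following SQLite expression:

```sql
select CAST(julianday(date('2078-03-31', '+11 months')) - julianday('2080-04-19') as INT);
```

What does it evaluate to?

-413

Adding +11 months to 2078-03-31 targets 2079-02-31. February 2079 has only 28 days, so SQLite normalizes the 3-day overflow forward to 2079-03-03.
28 days remain in March 2079 after the 3rd (31 − 3).
Full months from April 2079 through March 2080 contribute their day counts.
Then 19 days into April 2080.
Total: 28 + 30 + 31 + 30 + 31 + 31 + 30 + 31 + 30 + 31 + 31 + 29 + 31 + 19 = 413.
The subtraction is earlier − later, so the result is −413 → -413.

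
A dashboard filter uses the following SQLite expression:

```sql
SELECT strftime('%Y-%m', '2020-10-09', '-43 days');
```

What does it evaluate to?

First apply '-43 days': 2020-10-09 → 2020-08-27.
`%Y-%m` extracts the year-month: 2020-08.

2020-08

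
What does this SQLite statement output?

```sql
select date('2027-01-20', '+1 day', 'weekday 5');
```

2027-01-22

Advancing 1 more day within January lands on 2027-01-21.
`weekday 5` advances to the next Friday; 2027-01-21 is a Thursday, so it moves forward to 2027-01-22.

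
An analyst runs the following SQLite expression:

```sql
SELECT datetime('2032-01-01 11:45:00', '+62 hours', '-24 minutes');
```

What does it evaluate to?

+62 hours from 2032-01-01 11:45:00 is 2032-01-04 01:45:00 (crosses midnight).
-24 minutes from 2032-01-04 01:45:00 is 2032-01-04 01:21:00.

2032-01-04 01:21:00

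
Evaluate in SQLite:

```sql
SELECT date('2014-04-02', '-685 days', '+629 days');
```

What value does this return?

2014-02-05

Applying '-685 days' to 2014-04-02: counting 685 days back gives 2012-05-17.
Applying '+629 days' to 2012-05-17: counting 629 days forward gives 2014-02-05.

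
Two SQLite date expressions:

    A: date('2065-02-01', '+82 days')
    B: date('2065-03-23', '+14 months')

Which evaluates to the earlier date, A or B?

A = 2065-04-24.
B = 2066-05-23.
A is earlier.

A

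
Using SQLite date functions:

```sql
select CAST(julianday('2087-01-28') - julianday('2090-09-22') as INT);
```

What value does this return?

3 days remain in January 2087 after the 28th (31 − 28).
Full months from February 2087 through August 2090 contribute their day counts.
Then 22 days into September 2090.
Total: 3 + 28 + 31 + 30 + 31 + 30 + 31 + 31 + 30 + 31 + 30 + 31 + 31 + 29 + 31 + 30 + 31 + 30 + 31 + 31 + 30 + 31 + 30 + 31 + 31 + 28 + 31 + 30 + 31 + 30 + 31 + 31 + 30 + 31 + 30 + 31 + 31 + 28 + 31 + 30 + 31 + 30 + 31 + 31 + 22 = 1333.
The subtraction is earlier − later, so the result is −1333 → -1333.

-1333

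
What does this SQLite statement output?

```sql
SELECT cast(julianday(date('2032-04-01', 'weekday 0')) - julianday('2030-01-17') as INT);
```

`weekday 0` advances to the next Sunday; 2032-04-01 is a Thursday, so it moves forward to 2032-04-04.
14 days remain in January 2030 after the 17th (31 − 17).
Full months from February 2030 through March 2032 contribute their day counts.
Then 4 days into April 2032.
Total: 14 + 28 + 31 + 30 + 31 + 30 + 31 + 31 + 30 + 31 + 30 + 31 + 31 + 28 + 31 + 30 + 31 + 30 + 31 + 31 + 30 + 31 + 30 + 31 + 31 + 29 + 31 + 4 = 808.

808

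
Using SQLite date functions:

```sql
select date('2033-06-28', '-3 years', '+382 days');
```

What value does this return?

2031-07-15

Adding -3 years to 2033-06-28 gives 2030-06-28.
Applying '+382 days' to 2030-06-28: counting 382 days forward gives 2031-07-15.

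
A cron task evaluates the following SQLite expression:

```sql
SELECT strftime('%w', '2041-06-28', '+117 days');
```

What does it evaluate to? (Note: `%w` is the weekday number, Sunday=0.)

First apply '+117 days': 2041-06-28 → 2041-10-23.
2041-10-23 is a Wednesday; with Sunday=0 that is 3.

3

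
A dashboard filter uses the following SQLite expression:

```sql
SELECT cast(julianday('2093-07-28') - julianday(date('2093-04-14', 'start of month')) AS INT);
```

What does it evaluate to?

`start of month` rewinds 2093-04-14 to 2093-04-01.
29 days remain in April 2093 after the 1st (30 − 1).
May 2093: 31 days.
June 2093: 30 days.
Then 28 days into July 2093.
Total: 29 + 31 + 30 + 28 = 118.

118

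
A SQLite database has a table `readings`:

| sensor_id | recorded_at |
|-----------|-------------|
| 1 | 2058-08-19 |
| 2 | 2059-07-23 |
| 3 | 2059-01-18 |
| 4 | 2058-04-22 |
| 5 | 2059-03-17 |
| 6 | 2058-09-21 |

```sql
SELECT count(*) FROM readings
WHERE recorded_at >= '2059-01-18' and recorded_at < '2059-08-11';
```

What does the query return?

Rows in [2059-01-18, 2059-08-11): 2059-07-23, 2059-01-18, 2059-03-17 → 3 rows.

3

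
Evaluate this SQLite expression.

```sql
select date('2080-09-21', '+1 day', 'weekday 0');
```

2080-09-22

Advancing 1 more day within September lands on 2080-09-22.
`weekday 0` advances to the next Sunday; 2080-09-22 is already a Sunday, so it stays at 2080-09-22.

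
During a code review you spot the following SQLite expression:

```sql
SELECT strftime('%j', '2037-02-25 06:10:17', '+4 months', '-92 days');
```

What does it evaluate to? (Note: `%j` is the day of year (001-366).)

First apply '+4 months', '-92 days': 2037-02-25 06:10:17 → 2037-03-25 06:10:17.
Day-of-year for 2037-03-25: days since 2037-01-01 inclusive = 84, zero-padded to 084.

084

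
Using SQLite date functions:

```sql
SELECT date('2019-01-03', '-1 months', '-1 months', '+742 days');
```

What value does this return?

2020-11-14

Adding -1 month to 2019-01-03 gives 2018-12-03.
Adding -1 month to 2018-12-03 gives 2018-11-03.
Applying '+742 days' to 2018-11-03: counting 742 days forward gives 2020-11-14.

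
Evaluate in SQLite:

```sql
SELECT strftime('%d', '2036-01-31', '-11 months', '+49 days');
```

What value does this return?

First apply '-11 months', '+49 days': 2036-01-31 → 2035-04-21.
`%d` extracts the 2-digit day of month: 21.

21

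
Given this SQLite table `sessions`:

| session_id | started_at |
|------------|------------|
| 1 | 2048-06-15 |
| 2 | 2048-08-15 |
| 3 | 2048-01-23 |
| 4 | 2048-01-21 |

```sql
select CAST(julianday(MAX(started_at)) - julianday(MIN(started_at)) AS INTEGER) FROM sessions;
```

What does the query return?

207

MIN = 2048-01-21, MAX = 2048-08-15.
10 days remain in January 2048 after the 21st (31 − 21).
Full months from February 2048 through July 2048 contribute their day counts.
Then 15 days into August 2048.
Total: 10 + 29 + 31 + 30 + 31 + 30 + 31 + 15 = 207.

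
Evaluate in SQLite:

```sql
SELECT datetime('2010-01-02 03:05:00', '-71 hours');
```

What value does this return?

2009-12-30 04:05:00

-71 hours from 2010-01-02 03:05:00 is 2009-12-30 04:05:00 (crosses midnight).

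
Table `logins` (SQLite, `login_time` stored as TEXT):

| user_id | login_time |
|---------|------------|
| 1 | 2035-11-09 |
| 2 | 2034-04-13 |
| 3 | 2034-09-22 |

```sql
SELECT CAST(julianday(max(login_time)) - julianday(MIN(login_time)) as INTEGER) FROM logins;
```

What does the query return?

MIN = 2034-04-13, MAX = 2035-11-09.
17 days remain in April 2034 after the 13th (30 − 13).
Full months from May 2034 through October 2035 contribute their day counts.
Then 9 days into November 2035.
Total: 17 + 31 + 30 + 31 + 31 + 30 + 31 + 30 + 31 + 31 + 28 + 31 + 30 + 31 + 30 + 31 + 31 + 30 + 31 + 9 = 575.

575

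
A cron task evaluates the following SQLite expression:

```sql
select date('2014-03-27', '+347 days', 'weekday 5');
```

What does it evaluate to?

2015-03-13

Applying '+347 days' to 2014-03-27: counting 347 days forward gives 2015-03-09.
`weekday 5` advances to the next Friday; 2015-03-09 is a Monday, so it moves forward to 2015-03-13.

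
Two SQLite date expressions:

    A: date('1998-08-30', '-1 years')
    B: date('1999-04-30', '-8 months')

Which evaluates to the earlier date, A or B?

A = 1997-08-30.
B = 1998-08-30.
A is earlier.

A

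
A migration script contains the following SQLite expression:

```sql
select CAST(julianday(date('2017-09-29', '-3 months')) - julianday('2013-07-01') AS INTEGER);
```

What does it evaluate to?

1459

Adding -3 months to 2017-09-29 gives 2017-06-29.
30 days remain in July 2013 after the 1st (31 − 1).
Full months from August 2013 through May 2017 contribute their day counts.
Then 29 days into June 2017.
Total: 30 + 31 + 30 + 31 + 30 + 31 + 31 + 28 + 31 + 30 + 31 + 30 + 31 + 31 + 30 + 31 + 30 + 31 + 31 + 28 + 31 + 30 + 31 + 30 + 31 + 31 + 30 + 31 + 30 + 31 + 31 + 29 + 31 + 30 + 31 + 30 + 31 + 31 + 30 + 31 + 30 + 31 + 31 + 28 + 31 + 30 + 31 + 29 = 1459.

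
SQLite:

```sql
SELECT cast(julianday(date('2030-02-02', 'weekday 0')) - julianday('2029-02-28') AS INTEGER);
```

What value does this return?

`weekday 0` advances to the next Sunday; 2030-02-02 is a Saturday, so it moves forward to 2030-02-03.
0 days remain in February 2029 after the 28th (28 − 28).
Full months from March 2029 through January 2030 contribute their day counts.
Then 3 days into February 2030.
Total: 0 + 31 + 30 + 31 + 30 + 31 + 31 + 30 + 31 + 30 + 31 + 31 + 3 = 340.

340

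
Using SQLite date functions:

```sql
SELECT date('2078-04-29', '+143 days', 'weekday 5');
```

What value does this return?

2078-09-23

Applying '+143 days' to 2078-04-29: counting 143 days forward gives 2078-09-19.
`weekday 5` advances to the next Friday; 2078-09-19 is a Monday, so it moves forward to 2078-09-23.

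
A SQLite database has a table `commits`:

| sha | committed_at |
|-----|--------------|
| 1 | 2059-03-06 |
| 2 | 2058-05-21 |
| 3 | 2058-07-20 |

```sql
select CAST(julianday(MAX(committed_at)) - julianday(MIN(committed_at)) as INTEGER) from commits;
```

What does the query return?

MIN = 2058-05-21, MAX = 2059-03-06.
10 days remain in May 2058 after the 21st (31 − 21).
Full months from June 2058 through February 2059 contribute their day counts.
Then 6 days into March 2059.
Total: 10 + 30 + 31 + 31 + 30 + 31 + 30 + 31 + 31 + 28 + 6 = 289.

289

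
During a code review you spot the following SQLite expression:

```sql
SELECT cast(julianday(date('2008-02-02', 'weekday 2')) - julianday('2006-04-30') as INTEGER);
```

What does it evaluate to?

646

`weekday 2` advances to the next Tuesday; 2008-02-02 is a Saturday, so it moves forward to 2008-02-05.
0 days remain in April 2006 after the 30th (30 − 30).
Full months from May 2006 through January 2008 contribute their day counts.
Then 5 days into February 2008.
Total: 0 + 31 + 30 + 31 + 31 + 30 + 31 + 30 + 31 + 31 + 28 + 31 + 30 + 31 + 30 + 31 + 31 + 30 + 31 + 30 + 31 + 31 + 5 = 646.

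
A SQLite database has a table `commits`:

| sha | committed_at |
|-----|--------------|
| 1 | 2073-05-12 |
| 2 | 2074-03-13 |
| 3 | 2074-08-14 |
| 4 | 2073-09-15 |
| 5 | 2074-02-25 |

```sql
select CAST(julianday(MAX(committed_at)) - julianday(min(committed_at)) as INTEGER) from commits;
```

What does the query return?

MIN = 2073-05-12, MAX = 2074-08-14.
19 days remain in May 2073 after the 12th (31 − 12).
Full months from June 2073 through July 2074 contribute their day counts.
Then 14 days into August 2074.
Total: 19 + 30 + 31 + 31 + 30 + 31 + 30 + 31 + 31 + 28 + 31 + 30 + 31 + 30 + 31 + 14 = 459.

459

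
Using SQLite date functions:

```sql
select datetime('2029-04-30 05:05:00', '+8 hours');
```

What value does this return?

+8 hours from 2029-04-30 05:05:00 is 2029-04-30 13:05:00.

2029-04-30 13:05:00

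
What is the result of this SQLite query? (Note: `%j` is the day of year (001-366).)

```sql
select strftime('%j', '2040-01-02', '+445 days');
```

081

First apply '+445 days': 2040-01-02 → 2041-03-22.
Day-of-year for 2041-03-22: days since 2041-01-01 inclusive = 81, zero-padded to 081.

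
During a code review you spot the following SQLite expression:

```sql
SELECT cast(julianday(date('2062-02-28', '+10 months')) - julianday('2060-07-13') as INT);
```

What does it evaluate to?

Adding +10 months to 2062-02-28 gives 2062-12-28.
18 days remain in July 2060 after the 13th (31 − 13).
Full months from August 2060 through November 2062 contribute their day counts.
Then 28 days into December 2062.
Total: 18 + 31 + 30 + 31 + 30 + 31 + 31 + 28 + 31 + 30 + 31 + 30 + 31 + 31 + 30 + 31 + 30 + 31 + 31 + 28 + 31 + 30 + 31 + 30 + 31 + 31 + 30 + 31 + 30 + 28 = 898.

898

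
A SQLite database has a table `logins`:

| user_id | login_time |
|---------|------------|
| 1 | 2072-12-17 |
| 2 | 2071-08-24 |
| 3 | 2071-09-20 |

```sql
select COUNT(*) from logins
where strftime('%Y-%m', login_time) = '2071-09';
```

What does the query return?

1

Rows with year-month 2071-09: 2071-09-20 → 1.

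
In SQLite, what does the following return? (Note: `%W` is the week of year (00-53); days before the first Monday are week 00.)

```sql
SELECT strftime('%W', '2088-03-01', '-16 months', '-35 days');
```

First apply '-16 months', '-35 days': 2088-03-01 → 2086-09-27.
2086-09-27 is a Friday. SQLite's %W counts Mondays since the year started; the result is 38.

38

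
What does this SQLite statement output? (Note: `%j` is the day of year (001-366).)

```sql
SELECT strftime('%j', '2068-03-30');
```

090

Day-of-year for 2068-03-30: days since 2068-01-01 inclusive = 90, zero-padded to 090.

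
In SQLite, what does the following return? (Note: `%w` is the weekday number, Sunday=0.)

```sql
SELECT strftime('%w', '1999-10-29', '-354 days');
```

1

First apply '-354 days': 1999-10-29 → 1998-11-09.
1998-11-09 is a Monday; with Sunday=0 that is 1.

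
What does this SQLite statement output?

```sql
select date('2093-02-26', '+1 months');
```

2093-03-26

Adding +1 month to 2093-02-26 gives 2093-03-26.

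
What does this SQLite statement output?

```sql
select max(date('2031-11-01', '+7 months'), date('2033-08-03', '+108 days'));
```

date('2031-11-01', '+7 months') → 2032-06-01.
date('2033-08-03', '+108 days') → 2033-11-19.
Later of the two is 2033-11-19.

2033-11-19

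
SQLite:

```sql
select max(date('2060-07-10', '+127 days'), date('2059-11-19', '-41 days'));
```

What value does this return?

date('2060-07-10', '+127 days') → 2060-11-14.
date('2059-11-19', '-41 days') → 2059-10-09.
Later of the two is 2060-11-14.

2060-11-14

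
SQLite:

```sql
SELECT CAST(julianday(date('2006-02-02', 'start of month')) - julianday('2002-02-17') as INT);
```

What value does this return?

`start of month` rewinds 2006-02-02 to 2006-02-01.
11 days remain in February 2002 after the 17th (28 − 17).
Full months from March 2002 through January 2006 contribute their day counts.
Then 1 day into February 2006.
Total: 11 + 31 + 30 + 31 + 30 + 31 + 31 + 30 + 31 + 30 + 31 + 31 + 28 + 31 + 30 + 31 + 30 + 31 + 31 + 30 + 31 + 30 + 31 + 31 + 29 + 31 + 30 + 31 + 30 + 31 + 31 + 30 + 31 + 30 + 31 + 31 + 28 + 31 + 30 + 31 + 30 + 31 + 31 + 30 + 31 + 30 + 31 + 31 + 1 = 1445.

1445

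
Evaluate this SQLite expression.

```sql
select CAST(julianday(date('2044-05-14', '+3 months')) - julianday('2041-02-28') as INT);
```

Adding +3 months to 2044-05-14 gives 2044-08-14.
0 days remain in February 2041 after the 28th (28 − 28).
Full months from March 2041 through July 2044 contribute their day counts.
Then 14 days into August 2044.
Total: 0 + 31 + 30 + 31 + 30 + 31 + 31 + 30 + 31 + 30 + 31 + 31 + 28 + 31 + 30 + 31 + 30 + 31 + 31 + 30 + 31 + 30 + 31 + 31 + 28 + 31 + 30 + 31 + 30 + 31 + 31 + 30 + 31 + 30 + 31 + 31 + 29 + 31 + 30 + 31 + 30 + 31 + 14 = 1263.

1263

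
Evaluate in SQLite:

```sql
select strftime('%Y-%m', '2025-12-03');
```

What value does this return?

`%Y-%m` extracts the year-month: 2025-12.

2025-12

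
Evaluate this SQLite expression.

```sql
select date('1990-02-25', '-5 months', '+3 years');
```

1992-09-25

Adding -5 months to 1990-02-25 gives 1989-09-25.
Adding +3 years to 1989-09-25 gives 1992-09-25.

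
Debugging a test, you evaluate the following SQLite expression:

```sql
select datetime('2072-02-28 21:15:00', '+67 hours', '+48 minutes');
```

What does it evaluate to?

+67 hours from 2072-02-28 21:15:00 is 2072-03-02 16:15:00 (crosses midnight).
+48 minutes from 2072-03-02 16:15:00 is 2072-03-02 17:03:00.

2072-03-02 17:03:00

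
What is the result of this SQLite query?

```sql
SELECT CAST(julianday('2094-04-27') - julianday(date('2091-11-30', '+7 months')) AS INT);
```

666

Adding +7 months to 2091-11-30 gives 2092-06-30.
0 days remain in June 2092 after the 30th (30 − 30).
Full months from July 2092 through March 2094 contribute their day counts.
Then 27 days into April 2094.
Total: 0 + 31 + 31 + 30 + 31 + 30 + 31 + 31 + 28 + 31 + 30 + 31 + 30 + 31 + 31 + 30 + 31 + 30 + 31 + 31 + 28 + 31 + 27 = 666.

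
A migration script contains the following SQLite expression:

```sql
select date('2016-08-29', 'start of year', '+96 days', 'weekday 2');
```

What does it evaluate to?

`start of year` rewinds 2016-08-29 to 2016-01-01.
Applying '+96 days' to 2016-01-01: counting 96 days forward gives 2016-04-06.
`weekday 2` advances to the next Tuesday; 2016-04-06 is a Wednesday, so it moves forward to 2016-04-12.

2016-04-12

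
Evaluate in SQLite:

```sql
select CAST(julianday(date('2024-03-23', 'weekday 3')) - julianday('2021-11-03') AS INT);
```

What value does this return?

`weekday 3` advances to the next Wednesday; 2024-03-23 is a Saturday, so it moves forward to 2024-03-27.
27 days remain in November 2021 after the 3rd (30 − 3).
Full months from December 2021 through February 2024 contribute their day counts.
Then 27 days into March 2024.
Total: 27 + 31 + 31 + 28 + 31 + 30 + 31 + 30 + 31 + 31 + 30 + 31 + 30 + 31 + 31 + 28 + 31 + 30 + 31 + 30 + 31 + 31 + 30 + 31 + 30 + 31 + 31 + 29 + 27 = 875.

875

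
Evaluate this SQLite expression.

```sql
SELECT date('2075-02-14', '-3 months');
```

2074-11-14

Adding -3 months to 2075-02-14 gives 2074-11-14.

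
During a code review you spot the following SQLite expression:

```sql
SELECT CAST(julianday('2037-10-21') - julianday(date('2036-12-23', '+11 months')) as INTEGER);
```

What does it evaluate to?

-33

Adding +11 months to 2036-12-23 gives 2037-11-23.
10 days remain in October 2037 after the 21st (31 − 21).
Then 23 days into November 2037.
Total: 10 + 23 = 33.
The subtraction is earlier − later, so the result is −33 → -33.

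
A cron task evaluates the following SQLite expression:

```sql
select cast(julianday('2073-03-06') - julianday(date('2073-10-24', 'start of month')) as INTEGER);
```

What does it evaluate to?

`start of month` rewinds 2073-10-24 to 2073-10-01.
25 days remain in March 2073 after the 6th (31 − 6).
Full months from April 2073 through September 2073 contribute their day counts.
Then 1 day into October 2073.
Total: 25 + 30 + 31 + 30 + 31 + 31 + 30 + 1 = 209.
The subtraction is earlier − later, so the result is −209 → -209.

-209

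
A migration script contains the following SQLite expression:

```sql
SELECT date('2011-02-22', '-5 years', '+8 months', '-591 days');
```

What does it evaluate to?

2005-03-10

Adding -5 years to 2011-02-22 gives 2006-02-22.
Adding +8 months to 2006-02-22 gives 2006-10-22.
Applying '-591 days' to 2006-10-22: counting 591 days back gives 2005-03-10.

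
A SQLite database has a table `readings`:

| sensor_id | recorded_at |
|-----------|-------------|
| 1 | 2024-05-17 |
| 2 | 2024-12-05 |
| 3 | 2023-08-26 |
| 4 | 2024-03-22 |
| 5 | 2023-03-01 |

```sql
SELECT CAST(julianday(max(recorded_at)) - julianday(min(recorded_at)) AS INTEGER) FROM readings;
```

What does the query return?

MIN = 2023-03-01, MAX = 2024-12-05.
30 days remain in March 2023 after the 1st (31 − 1).
Full months from April 2023 through November 2024 contribute their day counts.
Then 5 days into December 2024.
Total: 30 + 30 + 31 + 30 + 31 + 31 + 30 + 31 + 30 + 31 + 31 + 29 + 31 + 30 + 31 + 30 + 31 + 31 + 30 + 31 + 30 + 5 = 645.

645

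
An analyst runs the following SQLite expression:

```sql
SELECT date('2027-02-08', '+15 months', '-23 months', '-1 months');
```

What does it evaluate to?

Adding +15 months to 2027-02-08 gives 2028-05-08.
Adding -23 months to 2028-05-08 gives 2026-06-08.
Adding -1 month to 2026-06-08 gives 2026-05-08.

2026-05-08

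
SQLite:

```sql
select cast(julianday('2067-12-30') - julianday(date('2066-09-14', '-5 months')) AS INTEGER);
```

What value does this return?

625

Adding -5 months to 2066-09-14 gives 2066-04-14.
16 days remain in April 2066 after the 14th (30 − 14).
Full months from May 2066 through November 2067 contribute their day counts.
Then 30 days into December 2067.
Total: 16 + 31 + 30 + 31 + 31 + 30 + 31 + 30 + 31 + 31 + 28 + 31 + 30 + 31 + 30 + 31 + 31 + 30 + 31 + 30 + 30 = 625.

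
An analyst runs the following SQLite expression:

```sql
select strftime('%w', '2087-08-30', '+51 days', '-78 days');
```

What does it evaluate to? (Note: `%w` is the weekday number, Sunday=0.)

First apply '+51 days', '-78 days': 2087-08-30 → 2087-08-03.
2087-08-03 is a Sunday; with Sunday=0 that is 0.

0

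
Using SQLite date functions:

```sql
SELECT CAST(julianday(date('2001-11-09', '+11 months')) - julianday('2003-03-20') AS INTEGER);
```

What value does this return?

Adding +11 months to 2001-11-09 gives 2002-10-09.
22 days remain in October 2002 after the 9th (31 − 9).
November 2002: 30 days.
December 2002: 31 days.
January 2003: 31 days.
February 2003: 28 days.
Then 20 days into March 2003.
Total: 22 + 30 + 31 + 31 + 28 + 20 = 162.
The subtraction is earlier − later, so the result is −162 → -162.

-162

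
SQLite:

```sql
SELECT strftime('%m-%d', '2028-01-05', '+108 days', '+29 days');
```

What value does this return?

05-21

First apply '+108 days', '+29 days': 2028-01-05 → 2028-05-21.
`%m-%d` extracts the month-day: 05-21.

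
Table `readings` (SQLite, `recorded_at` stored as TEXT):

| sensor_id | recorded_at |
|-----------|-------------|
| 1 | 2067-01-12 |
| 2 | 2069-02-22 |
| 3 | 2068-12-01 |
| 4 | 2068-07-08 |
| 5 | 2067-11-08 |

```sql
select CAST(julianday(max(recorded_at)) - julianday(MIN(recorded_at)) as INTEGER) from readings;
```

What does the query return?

MIN = 2067-01-12, MAX = 2069-02-22.
19 days remain in January 2067 after the 12th (31 − 12).
Full months from February 2067 through January 2069 contribute their day counts.
Then 22 days into February 2069.
Total: 19 + 28 + 31 + 30 + 31 + 30 + 31 + 31 + 30 + 31 + 30 + 31 + 31 + 29 + 31 + 30 + 31 + 30 + 31 + 31 + 30 + 31 + 30 + 31 + 31 + 22 = 772.

772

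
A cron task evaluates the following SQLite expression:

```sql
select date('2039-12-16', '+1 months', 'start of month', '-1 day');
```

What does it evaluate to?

2039-12-31

Adding +1 month to 2039-12-16 gives 2040-01-16.
`start of month` rewinds 2040-01-16 to 2040-01-01.
Going back 1 day from 2040-01-01 reaches 2039-12-31 (last day of December, 31 days).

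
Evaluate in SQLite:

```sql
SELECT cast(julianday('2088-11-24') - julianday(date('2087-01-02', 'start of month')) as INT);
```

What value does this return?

693

`start of month` rewinds 2087-01-02 to 2087-01-01.
30 days remain in January 2087 after the 1st (31 − 1).
Full months from February 2087 through October 2088 contribute their day counts.
Then 24 days into November 2088.
Total: 30 + 28 + 31 + 30 + 31 + 30 + 31 + 31 + 30 + 31 + 30 + 31 + 31 + 29 + 31 + 30 + 31 + 30 + 31 + 31 + 30 + 31 + 24 = 693.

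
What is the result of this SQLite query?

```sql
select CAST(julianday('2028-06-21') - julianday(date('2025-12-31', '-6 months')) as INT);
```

Adding -6 months to 2025-12-31 targets 2025-06-31. June 2025 has only 30 days, so SQLite normalizes the 1-day overflow forward to 2025-07-01.
30 days remain in July 2025 after the 1st (31 − 1).
Full months from August 2025 through May 2028 contribute their day counts.
Then 21 days into June 2028.
Total: 30 + 31 + 30 + 31 + 30 + 31 + 31 + 28 + 31 + 30 + 31 + 30 + 31 + 31 + 30 + 31 + 30 + 31 + 31 + 28 + 31 + 30 + 31 + 30 + 31 + 31 + 30 + 31 + 30 + 31 + 31 + 29 + 31 + 30 + 31 + 21 = 1086.

1086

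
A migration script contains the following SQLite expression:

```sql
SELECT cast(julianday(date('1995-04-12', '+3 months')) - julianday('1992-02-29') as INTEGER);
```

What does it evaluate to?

1229

Adding +3 months to 1995-04-12 gives 1995-07-12.
0 days remain in February 1992 after the 29th (29 − 29).
Full months from March 1992 through June 1995 contribute their day counts.
Then 12 days into July 1995.
Total: 0 + 31 + 30 + 31 + 30 + 31 + 31 + 30 + 31 + 30 + 31 + 31 + 28 + 31 + 30 + 31 + 30 + 31 + 31 + 30 + 31 + 30 + 31 + 31 + 28 + 31 + 30 + 31 + 30 + 31 + 31 + 30 + 31 + 30 + 31 + 31 + 28 + 31 + 30 + 31 + 30 + 12 = 1229.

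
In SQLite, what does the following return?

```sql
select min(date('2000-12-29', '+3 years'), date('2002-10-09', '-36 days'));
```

date('2000-12-29', '+3 years') → 2003-12-29.
date('2002-10-09', '-36 days') → 2002-09-03.
Earlier of the two is 2002-09-03.

2002-09-03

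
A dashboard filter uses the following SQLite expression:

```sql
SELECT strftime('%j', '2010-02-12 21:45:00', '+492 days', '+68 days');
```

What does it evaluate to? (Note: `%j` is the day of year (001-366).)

238

First apply '+492 days', '+68 days': 2010-02-12 21:45:00 → 2011-08-26 21:45:00.
Day-of-year for 2011-08-26: days since 2011-01-01 inclusive = 238, zero-padded to 238.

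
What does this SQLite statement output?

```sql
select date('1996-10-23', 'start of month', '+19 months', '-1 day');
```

1998-04-30

`start of month` rewinds 1996-10-23 to 1996-10-01.
Adding +19 months to 1996-10-01 gives 1998-05-01.
Going back 1 day from 1998-05-01 reaches 1998-04-30 (last day of April, 30 days).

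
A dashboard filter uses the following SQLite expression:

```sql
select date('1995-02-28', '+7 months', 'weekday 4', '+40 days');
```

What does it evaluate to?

1995-11-07

Adding +7 months to 1995-02-28 gives 1995-09-28.
`weekday 4` advances to the next Thursday; 1995-09-28 is already a Thursday, so it stays at 1995-09-28.
September 1995 has 30 days; 2 remain after the 28th, so 3 days reach 1995-10-01.
October 1995 has 31 days; 30 remain after the 1st, so 31 days reach 1995-11-01.
Advancing 6 more days within November lands on 1995-11-07.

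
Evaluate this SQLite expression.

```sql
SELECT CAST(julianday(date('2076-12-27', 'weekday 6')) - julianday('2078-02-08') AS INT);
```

-402

`weekday 6` advances to the next Saturday; 2076-12-27 is a Sunday, so it moves forward to 2077-01-02.
29 days remain in January 2077 after the 2nd (31 − 2).
Full months from February 2077 through January 2078 contribute their day counts.
Then 8 days into February 2078.
Total: 29 + 28 + 31 + 30 + 31 + 30 + 31 + 31 + 30 + 31 + 30 + 31 + 31 + 8 = 402.
The subtraction is earlier − later, so the result is −402 → -402.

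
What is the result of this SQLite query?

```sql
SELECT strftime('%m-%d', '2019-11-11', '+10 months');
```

First apply '+10 months': 2019-11-11 → 2020-09-11.
`%m-%d` extracts the month-day: 09-11.

09-11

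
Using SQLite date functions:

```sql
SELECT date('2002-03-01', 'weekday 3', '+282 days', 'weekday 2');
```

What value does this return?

2002-12-17

`weekday 3` advances to the next Wednesday; 2002-03-01 is a Friday, so it moves forward to 2002-03-06.
Applying '+282 days' to 2002-03-06: counting 282 days forward gives 2002-12-13.
`weekday 2` advances to the next Tuesday; 2002-12-13 is a Friday, so it moves forward to 2002-12-17.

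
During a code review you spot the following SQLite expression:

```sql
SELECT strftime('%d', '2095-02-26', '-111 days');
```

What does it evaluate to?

First apply '-111 days': 2095-02-26 → 2094-11-07.
`%d` extracts the 2-digit day of month: 07.

07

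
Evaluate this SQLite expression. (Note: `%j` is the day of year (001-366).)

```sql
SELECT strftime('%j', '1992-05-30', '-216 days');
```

300

First apply '-216 days': 1992-05-30 → 1991-10-27.
Day-of-year for 1991-10-27: days since 1991-01-01 inclusive = 300, zero-padded to 300.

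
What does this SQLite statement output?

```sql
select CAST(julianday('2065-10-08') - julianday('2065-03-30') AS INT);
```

1 day remains in March 2065 after the 30th (31 − 30).
Full months from April 2065 through September 2065 contribute their day counts.
Then 8 days into October 2065.
Total: 1 + 30 + 31 + 30 + 31 + 31 + 30 + 8 = 192.

192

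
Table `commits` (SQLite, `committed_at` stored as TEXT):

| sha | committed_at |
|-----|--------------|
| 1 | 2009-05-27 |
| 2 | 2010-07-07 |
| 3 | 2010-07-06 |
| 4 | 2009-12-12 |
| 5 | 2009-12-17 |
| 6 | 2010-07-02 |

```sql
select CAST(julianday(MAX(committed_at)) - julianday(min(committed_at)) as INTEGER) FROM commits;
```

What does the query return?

MIN = 2009-05-27, MAX = 2010-07-07.
4 days remain in May 2009 after the 27th (31 − 27).
Full months from June 2009 through June 2010 contribute their day counts.
Then 7 days into July 2010.
Total: 4 + 30 + 31 + 31 + 30 + 31 + 30 + 31 + 31 + 28 + 31 + 30 + 31 + 30 + 7 = 406.

406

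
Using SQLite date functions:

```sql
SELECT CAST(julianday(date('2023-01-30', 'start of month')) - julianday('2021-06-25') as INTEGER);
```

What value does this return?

555

`start of month` rewinds 2023-01-30 to 2023-01-01.
5 days remain in June 2021 after the 25th (30 − 25).
Full months from July 2021 through December 2022 contribute their day counts.
Then 1 day into January 2023.
Total: 5 + 31 + 31 + 30 + 31 + 30 + 31 + 31 + 28 + 31 + 30 + 31 + 30 + 31 + 31 + 30 + 31 + 30 + 31 + 1 = 555.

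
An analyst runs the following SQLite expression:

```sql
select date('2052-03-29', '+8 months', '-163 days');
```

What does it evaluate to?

2052-06-19

Adding +8 months to 2052-03-29 gives 2052-11-29.
Applying '-163 days' to 2052-11-29: counting 163 days back gives 2052-06-19.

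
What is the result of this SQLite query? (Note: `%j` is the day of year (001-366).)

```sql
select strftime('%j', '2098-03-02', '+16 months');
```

183

First apply '+16 months': 2098-03-02 → 2099-07-02.
Day-of-year for 2099-07-02: days since 2099-01-01 inclusive = 183, zero-padded to 183.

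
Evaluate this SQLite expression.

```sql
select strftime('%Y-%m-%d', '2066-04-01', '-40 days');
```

First apply '-40 days': 2066-04-01 → 2066-02-20.
`%Y-%m-%d` extracts the ISO date: 2066-02-20.

2066-02-20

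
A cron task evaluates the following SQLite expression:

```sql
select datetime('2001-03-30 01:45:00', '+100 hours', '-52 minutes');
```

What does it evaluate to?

+100 hours from 2001-03-30 01:45:00 is 2001-04-03 05:45:00 (crosses midnight).
-52 minutes from 2001-04-03 05:45:00 is 2001-04-03 04:53:00.

2001-04-03 04:53:00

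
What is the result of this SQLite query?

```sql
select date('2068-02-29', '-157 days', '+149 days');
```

Applying '-157 days' to 2068-02-29: counting 157 days back gives 2067-09-25.
Applying '+149 days' to 2067-09-25: counting 149 days forward gives 2068-02-21.

2068-02-21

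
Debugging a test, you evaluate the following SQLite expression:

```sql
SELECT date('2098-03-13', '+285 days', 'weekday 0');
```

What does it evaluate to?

2098-12-28

Applying '+285 days' to 2098-03-13: counting 285 days forward gives 2098-12-23.
`weekday 0` advances to the next Sunday; 2098-12-23 is a Tuesday, so it moves forward to 2098-12-28.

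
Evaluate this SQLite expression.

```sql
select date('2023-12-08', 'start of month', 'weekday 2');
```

2023-12-05

`start of month` rewinds 2023-12-08 to 2023-12-01.
`weekday 2` advances to the next Tuesday; 2023-12-01 is a Friday, so it moves forward to 2023-12-05.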